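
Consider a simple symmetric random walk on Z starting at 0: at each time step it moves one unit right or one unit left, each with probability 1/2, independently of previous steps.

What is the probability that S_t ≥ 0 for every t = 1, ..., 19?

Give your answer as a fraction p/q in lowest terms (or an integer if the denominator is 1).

Answer: 46189/262144

Derivation:
Let f(t,s) = #length-t paths at position s with S_1..S_t all ≥ 0.
f(t,s) = f(t-1,s-1) + f(t-1,s+1) for s ≥ 0; f(t,s) = 0 for s < 0.
t=0: f(0,0)=1
t=1: f(1,1)=1
t=2: f(2,0)=1 f(2,2)=1
t=3: f(3,1)=2 f(3,3)=1
t=4: f(4,0)=2 f(4,2)=3 f(4,4)=1
t=5: f(5,1)=5 f(5,3)=4 f(5,5)=1
t=6: f(6,0)=5 f(6,2)=9 f(6,4)=5 f(6,6)=1
t=7: f(7,1)=14 f(7,3)=14 f(7,5)=6 f(7,7)=1
t=8: f(8,0)=14 f(8,2)=28 f(8,4)=20 f(8,6)=7 f(8,8)=1
t=9: f(9,1)=42 f(9,3)=48 f(9,5)=27 f(9,7)=8 f(9,9)=1
t=10: f(10,0)=42 f(10,2)=90 f(10,4)=75 f(10,6)=35 f(10,8)=9 f(10,10)=1
t=11: f(11,1)=132 f(11,3)=165 f(11,5)=110 f(11,7)=44 f(11,9)=10 f(11,11)=1
t=12: f(12,0)=132 f(12,2)=297 f(12,4)=275 f(12,6)=154 f(12,8)=54 f(12,10)=11 f(12,12)=1
t=13: f(13,1)=429 f(13,3)=572 f(13,5)=429 f(13,7)=208 f(13,9)=65 f(13,11)=12 f(13,13)=1
t=14: f(14,0)=429 f(14,2)=1001 f(14,4)=1001 f(14,6)=637 f(14,8)=273 f(14,10)=77 f(14,12)=13 f(14,14)=1
t=15: f(15,1)=1430 f(15,3)=2002 f(15,5)=1638 f(15,7)=910 f(15,9)=350 f(15,11)=90 f(15,13)=14 f(15,15)=1
t=16: f(16,0)=1430 f(16,2)=3432 f(16,4)=3640 f(16,6)=2548 f(16,8)=1260 f(16,10)=440 f(16,12)=104 f(16,14)=15 f(16,16)=1
t=17: f(17,1)=4862 f(17,3)=7072 f(17,5)=6188 f(17,7)=3808 f(17,9)=1700 f(17,11)=544 f(17,13)=119 f(17,15)=16 f(17,17)=1
t=18: f(18,0)=4862 f(18,2)=11934 f(18,4)=13260 f(18,6)=9996 f(18,8)=5508 f(18,10)=2244 f(18,12)=663 f(18,14)=135 f(18,16)=17 f(18,18)=1
t=19: f(19,1)=16796 f(19,3)=25194 f(19,5)=23256 f(19,7)=15504 f(19,9)=7752 f(19,11)=2907 f(19,13)=798 f(19,15)=152 f(19,17)=18 f(19,19)=1
Σ_s f(19,s) = 92378
P = 92378/524288 = 46189/262144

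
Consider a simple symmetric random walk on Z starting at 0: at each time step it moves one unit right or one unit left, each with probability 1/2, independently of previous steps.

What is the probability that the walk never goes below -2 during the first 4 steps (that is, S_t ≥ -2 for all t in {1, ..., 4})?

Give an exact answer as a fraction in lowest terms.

Answer: 7/8

Derivation:
Let f(t,s) = #length-t paths at position s with S_1..S_t all ≥ -2.
f(t,s) = f(t-1,s-1) + f(t-1,s+1) for s ≥ -2; f(t,s) = 0 for s < -2.
t=0: f(0,0)=1
t=1: f(1,-1)=1 f(1,1)=1
t=2: f(2,-2)=1 f(2,0)=2 f(2,2)=1
t=3: f(3,-1)=3 f(3,1)=3 f(3,3)=1
t=4: f(4,-2)=3 f(4,0)=6 f(4,2)=4 f(4,4)=1
Σ_s f(4,s) = 14
P = 14/16 = 7/8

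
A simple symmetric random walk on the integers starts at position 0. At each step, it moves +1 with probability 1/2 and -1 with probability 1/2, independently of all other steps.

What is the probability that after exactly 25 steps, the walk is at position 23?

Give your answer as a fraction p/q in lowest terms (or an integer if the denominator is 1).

To reach position 23 after 25 steps: need 24 steps of +1 and 1 of -1.
Favorable paths: C(25,24) = 25
Total paths: 2^25 = 33554432
P = 25/33554432 = 25/33554432

Answer: 25/33554432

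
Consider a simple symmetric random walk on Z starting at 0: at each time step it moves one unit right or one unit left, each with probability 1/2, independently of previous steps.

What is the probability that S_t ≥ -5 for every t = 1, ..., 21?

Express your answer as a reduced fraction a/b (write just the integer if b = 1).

Answer: 106267/131072

Derivation:
Let f(t,s) = #length-t paths at position s with S_1..S_t all ≥ -5.
f(t,s) = f(t-1,s-1) + f(t-1,s+1) for s ≥ -5; f(t,s) = 0 for s < -5.
t=0: f(0,0)=1
t=1: f(1,-1)=1 f(1,1)=1
t=2: f(2,-2)=1 f(2,0)=2 f(2,2)=1
t=3: f(3,-3)=1 f(3,-1)=3 f(3,1)=3 f(3,3)=1
t=4: f(4,-4)=1 f(4,-2)=4 f(4,0)=6 f(4,2)=4 f(4,4)=1
t=5: f(5,-5)=1 f(5,-3)=5 f(5,-1)=10 f(5,1)=10 f(5,3)=5 f(5,5)=1
t=6: f(6,-4)=6 f(6,-2)=15 f(6,0)=20 f(6,2)=15 f(6,4)=6 f(6,6)=1
t=7: f(7,-5)=6 f(7,-3)=21 f(7,-1)=35 f(7,1)=35 f(7,3)=21 f(7,5)=7 f(7,7)=1
t=8: f(8,-4)=27 f(8,-2)=56 f(8,0)=70 f(8,2)=56 f(8,4)=28 f(8,6)=8 f(8,8)=1
t=9: f(9,-5)=27 f(9,-3)=83 f(9,-1)=126 f(9,1)=126 f(9,3)=84 f(9,5)=36 f(9,7)=9 f(9,9)=1
t=10: f(10,-4)=110 f(10,-2)=209 f(10,0)=252 f(10,2)=210 f(10,4)=120 f(10,6)=45 f(10,8)=10 f(10,10)=1
t=11: f(11,-5)=110 f(11,-3)=319 f(11,-1)=461 f(11,1)=462 f(11,3)=330 f(11,5)=165 f(11,7)=55 f(11,9)=11 f(11,11)=1
t=12: f(12,-4)=429 f(12,-2)=780 f(12,0)=923 f(12,2)=792 f(12,4)=495 f(12,6)=220 f(12,8)=66 f(12,10)=12 f(12,12)=1
t=13: f(13,-5)=429 f(13,-3)=1209 f(13,-1)=1703 f(13,1)=1715 f(13,3)=1287 f(13,5)=715 f(13,7)=286 f(13,9)=78 f(13,11)=13 f(13,13)=1
t=14: f(14,-4)=1638 f(14,-2)=2912 f(14,0)=3418 f(14,2)=3002 f(14,4)=2002 f(14,6)=1001 f(14,8)=364 f(14,10)=91 f(14,12)=14 f(14,14)=1
t=15: f(15,-5)=1638 f(15,-3)=4550 f(15,-1)=6330 f(15,1)=6420 f(15,3)=5004 f(15,5)=3003 f(15,7)=1365 f(15,9)=455 f(15,11)=105 f(15,13)=15 f(15,15)=1
t=16: f(16,-4)=6188 f(16,-2)=10880 f(16,0)=12750 f(16,2)=11424 f(16,4)=8007 f(16,6)=4368 f(16,8)=1820 f(16,10)=560 f(16,12)=120 f(16,14)=16 f(16,16)=1
t=17: f(17,-5)=6188 f(17,-3)=17068 f(17,-1)=23630 f(17,1)=24174 f(17,3)=19431 f(17,5)=12375 f(17,7)=6188 f(17,9)=2380 f(17,11)=680 f(17,13)=136 f(17,15)=17 f(17,17)=1
t=18: f(18,-4)=23256 f(18,-2)=40698 f(18,0)=47804 f(18,2)=43605 f(18,4)=31806 f(18,6)=18563 f(18,8)=8568 f(18,10)=3060 f(18,12)=816 f(18,14)=153 f(18,16)=18 f(18,18)=1
t=19: f(19,-5)=23256 f(19,-3)=63954 f(19,-1)=88502 f(19,1)=91409 f(19,3)=75411 f(19,5)=50369 f(19,7)=27131 f(19,9)=11628 f(19,11)=3876 f(19,13)=969 f(19,15)=171 f(19,17)=19 f(19,19)=1
t=20: f(20,-4)=87210 f(20,-2)=152456 f(20,0)=179911 f(20,2)=166820 f(20,4)=125780 f(20,6)=77500 f(20,8)=38759 f(20,10)=15504 f(20,12)=4845 f(20,14)=1140 f(20,16)=190 f(20,18)=20 f(20,20)=1
t=21: f(21,-5)=87210 f(21,-3)=239666 f(21,-1)=332367 f(21,1)=346731 f(21,3)=292600 f(21,5)=203280 f(21,7)=116259 f(21,9)=54263 f(21,11)=20349 f(21,13)=5985 f(21,15)=1330 f(21,17)=210 f(21,19)=21 f(21,21)=1
Σ_s f(21,s) = 1700272
P = 1700272/2097152 = 106267/131072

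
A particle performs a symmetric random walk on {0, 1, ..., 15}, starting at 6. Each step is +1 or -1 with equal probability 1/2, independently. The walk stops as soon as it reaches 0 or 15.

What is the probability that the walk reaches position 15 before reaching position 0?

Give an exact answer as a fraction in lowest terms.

Symmetric walk (p = 1/2): the harmonic-function argument gives P(hit 15 before 0 | start at 6) = a/N.
P = 6/15 = 2/5

Answer: 2/5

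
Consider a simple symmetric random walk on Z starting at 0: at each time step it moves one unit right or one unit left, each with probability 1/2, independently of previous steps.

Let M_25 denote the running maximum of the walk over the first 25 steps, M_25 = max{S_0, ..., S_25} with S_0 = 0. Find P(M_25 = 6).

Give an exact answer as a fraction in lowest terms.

Answer: 2042975/33554432

Derivation:
Let M_25 = max(S_0,...,S_25). Use the reflection principle: for j ≥ 1, #{paths with M_25 ≥ j} = #{S_25 ≥ j} + #{S_25 ≥ j+1}.
By reflection, #{M_25 ≥ 6} = #{S_25 ≥ 6} + #{S_25 ≥ 7} = 3850756 + 3850756 = 7701512.
#{M_25 ≥ 7} = #{S_25 ≥ 7} + #{S_25 ≥ 8} = 3850756 + 1807781 = 5658537.
#{M_25 = 6} = 7701512 - 5658537 = 2042975.
P(M_25 = 6) = 2042975/33554432 = 2042975/33554432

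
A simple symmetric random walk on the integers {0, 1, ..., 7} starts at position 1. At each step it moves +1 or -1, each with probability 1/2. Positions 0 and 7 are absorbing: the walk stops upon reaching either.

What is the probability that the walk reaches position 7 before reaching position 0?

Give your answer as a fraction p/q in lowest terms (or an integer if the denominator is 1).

Answer: 1/7

Derivation:
Symmetric walk (p = 1/2): the harmonic-function argument gives P(hit 7 before 0 | start at 1) = a/N.
P = 1/7 = 1/7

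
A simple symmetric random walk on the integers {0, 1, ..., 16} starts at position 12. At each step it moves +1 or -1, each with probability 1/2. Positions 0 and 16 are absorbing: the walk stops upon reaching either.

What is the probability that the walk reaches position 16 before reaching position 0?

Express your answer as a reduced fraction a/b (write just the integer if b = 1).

Symmetric walk (p = 1/2): the harmonic-function argument gives P(hit 16 before 0 | start at 12) = a/N.
P = 12/16 = 3/4

Answer: 3/4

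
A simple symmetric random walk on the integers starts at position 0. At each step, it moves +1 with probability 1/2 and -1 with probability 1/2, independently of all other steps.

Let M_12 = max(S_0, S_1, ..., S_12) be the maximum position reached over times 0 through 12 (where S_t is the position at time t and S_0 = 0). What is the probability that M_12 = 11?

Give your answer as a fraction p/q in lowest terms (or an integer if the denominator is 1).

Let M_12 = max(S_0,...,S_12). Use the reflection principle: for j ≥ 1, #{paths with M_12 ≥ j} = #{S_12 ≥ j} + #{S_12 ≥ j+1}.
By reflection, #{M_12 ≥ 11} = #{S_12 ≥ 11} + #{S_12 ≥ 12} = 1 + 1 = 2.
#{M_12 ≥ 12} = #{S_12 ≥ 12} + #{S_12 ≥ 13} = 1 + 0 = 1.
#{M_12 = 11} = 2 - 1 = 1.
P(M_12 = 11) = 1/4096 = 1/4096

Answer: 1/4096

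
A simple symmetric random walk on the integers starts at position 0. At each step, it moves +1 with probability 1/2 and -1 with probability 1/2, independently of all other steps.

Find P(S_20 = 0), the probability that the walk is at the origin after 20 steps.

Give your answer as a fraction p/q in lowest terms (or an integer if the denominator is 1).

Answer: 46189/262144

Derivation:
To return to 0 after 20 steps: need exactly 10 steps of +1 and 10 of -1.
Favorable paths: C(20,10) = 184756
Total paths: 2^20 = 1048576
P = 184756/1048576 = 46189/262144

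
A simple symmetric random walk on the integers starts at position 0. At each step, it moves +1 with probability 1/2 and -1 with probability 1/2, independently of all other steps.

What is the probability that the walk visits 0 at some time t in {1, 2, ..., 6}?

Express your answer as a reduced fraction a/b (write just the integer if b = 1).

Count via complement. Let g(t,s) = #length-t paths at position s with S_1..S_t all ≠ 0.
g(t,s) = g(t-1,s-1) + g(t-1,s+1) for s ≠ 0; g(t,0) = 0.
t=0: g(0,0)=1
t=1: g(1,-1)=1 g(1,1)=1
t=2: g(2,-2)=1 g(2,2)=1
t=3: g(3,-3)=1 g(3,-1)=1 g(3,1)=1 g(3,3)=1
t=4: g(4,-4)=1 g(4,-2)=2 g(4,2)=2 g(4,4)=1
t=5: g(5,-5)=1 g(5,-3)=3 g(5,-1)=2 g(5,1)=2 g(5,3)=3 g(5,5)=1
t=6: g(6,-6)=1 g(6,-4)=4 g(6,-2)=5 g(6,2)=5 g(6,4)=4 g(6,6)=1
Paths never hitting 0: Σ_s g(6,s) = 20
Paths hitting 0: 2^6 - 20 = 44
P = 44/64 = 11/16

Answer: 11/16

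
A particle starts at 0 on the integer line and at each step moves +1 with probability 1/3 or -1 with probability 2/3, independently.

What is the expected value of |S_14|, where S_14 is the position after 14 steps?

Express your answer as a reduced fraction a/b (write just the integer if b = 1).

S_14 takes values m ≡ 0 (mod 2) with |m| ≤ 14; P(S_14=m) = C(14,(14+m)/2) · (1/3)^((14+m)/2) · (2/3)^((14-m)/2).
Distribution: P(S=-14)=16384/4782969, P(S=-12)=114688/4782969, P(S=-10)=372736/4782969, P(S=-8)=745472/4782969, P(S=-6)=1025024/4782969, P(S=-4)=1025024/4782969, P(S=-2)=256256/1594323, P(S=0)=146432/1594323, P(S=2)=64064/1594323, P(S=4)=64064/4782969, P(S=6)=16016/4782969, P(S=8)=2912/4782969, P(S=10)=364/4782969, P(S=12)=28/4782969, P(S=14)=1/4782969
E[|S_14|] = Σ_m |m|·P(S_14=m) = 7949522/1594323

Answer: 7949522/1594323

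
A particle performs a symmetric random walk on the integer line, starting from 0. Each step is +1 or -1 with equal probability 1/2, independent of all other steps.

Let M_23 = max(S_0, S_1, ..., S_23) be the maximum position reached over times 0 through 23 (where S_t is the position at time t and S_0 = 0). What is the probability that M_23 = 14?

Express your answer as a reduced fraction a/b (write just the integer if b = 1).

Let M_23 = max(S_0,...,S_23). Use the reflection principle: for j ≥ 1, #{paths with M_23 ≥ j} = #{S_23 ≥ j} + #{S_23 ≥ j+1}.
By reflection, #{M_23 ≥ 14} = #{S_23 ≥ 14} + #{S_23 ≥ 15} = 10903 + 10903 = 21806.
#{M_23 ≥ 15} = #{S_23 ≥ 15} + #{S_23 ≥ 16} = 10903 + 2048 = 12951.
#{M_23 = 14} = 21806 - 12951 = 8855.
P(M_23 = 14) = 8855/8388608 = 8855/8388608

Answer: 8855/8388608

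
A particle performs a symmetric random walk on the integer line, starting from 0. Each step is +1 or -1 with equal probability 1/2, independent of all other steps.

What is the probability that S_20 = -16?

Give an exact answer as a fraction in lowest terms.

To reach position -16 after 20 steps: need 2 steps of +1 and 18 of -1.
Favorable paths: C(20,2) = 190
Total paths: 2^20 = 1048576
P = 190/1048576 = 95/524288

Answer: 95/524288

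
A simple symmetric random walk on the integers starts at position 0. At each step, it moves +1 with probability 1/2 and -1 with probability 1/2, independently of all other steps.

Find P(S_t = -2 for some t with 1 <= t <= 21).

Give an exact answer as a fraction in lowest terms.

Count via complement. Let g(t,s) = #length-t paths at position s with S_1..S_t all ≠ -2.
g(t,s) = g(t-1,s-1) + g(t-1,s+1) for s ≠ -2; g(t,-2) = 0.
t=0: g(0,0)=1
t=1: g(1,-1)=1 g(1,1)=1
t=2: g(2,0)=2 g(2,2)=1
t=3: g(3,-1)=2 g(3,1)=3 g(3,3)=1
t=4: g(4,0)=5 g(4,2)=4 g(4,4)=1
t=5: g(5,-1)=5 g(5,1)=9 g(5,3)=5 g(5,5)=1
t=6: g(6,0)=14 g(6,2)=14 g(6,4)=6 g(6,6)=1
t=7: g(7,-1)=14 g(7,1)=28 g(7,3)=20 g(7,5)=7 g(7,7)=1
t=8: g(8,0)=42 g(8,2)=48 g(8,4)=27 g(8,6)=8 g(8,8)=1
t=9: g(9,-1)=42 g(9,1)=90 g(9,3)=75 g(9,5)=35 g(9,7)=9 g(9,9)=1
t=10: g(10,0)=132 g(10,2)=165 g(10,4)=110 g(10,6)=44 g(10,8)=10 g(10,10)=1
t=11: g(11,-1)=132 g(11,1)=297 g(11,3)=275 g(11,5)=154 g(11,7)=54 g(11,9)=11 g(11,11)=1
t=12: g(12,0)=429 g(12,2)=572 g(12,4)=429 g(12,6)=208 g(12,8)=65 g(12,10)=12 g(12,12)=1
t=13: g(13,-1)=429 g(13,1)=1001 g(13,3)=1001 g(13,5)=637 g(13,7)=273 g(13,9)=77 g(13,11)=13 g(13,13)=1
t=14: g(14,0)=1430 g(14,2)=2002 g(14,4)=1638 g(14,6)=910 g(14,8)=350 g(14,10)=90 g(14,12)=14 g(14,14)=1
t=15: g(15,-1)=1430 g(15,1)=3432 g(15,3)=3640 g(15,5)=2548 g(15,7)=1260 g(15,9)=440 g(15,11)=104 g(15,13)=15 g(15,15)=1
t=16: g(16,0)=4862 g(16,2)=7072 g(16,4)=6188 g(16,6)=3808 g(16,8)=1700 g(16,10)=544 g(16,12)=119 g(16,14)=16 g(16,16)=1
t=17: g(17,-1)=4862 g(17,1)=11934 g(17,3)=13260 g(17,5)=9996 g(17,7)=5508 g(17,9)=2244 g(17,11)=663 g(17,13)=135 g(17,15)=17 g(17,17)=1
t=18: g(18,0)=16796 g(18,2)=25194 g(18,4)=23256 g(18,6)=15504 g(18,8)=7752 g(18,10)=2907 g(18,12)=798 g(18,14)=152 g(18,16)=18 g(18,18)=1
t=19: g(19,-1)=16796 g(19,1)=41990 g(19,3)=48450 g(19,5)=38760 g(19,7)=23256 g(19,9)=10659 g(19,11)=3705 g(19,13)=950 g(19,15)=170 g(19,17)=19 g(19,19)=1
t=20: g(20,0)=58786 g(20,2)=90440 g(20,4)=87210 g(20,6)=62016 g(20,8)=33915 g(20,10)=14364 g(20,12)=4655 g(20,14)=1120 g(20,16)=189 g(20,18)=20 g(20,20)=1
t=21: g(21,-1)=58786 g(21,1)=149226 g(21,3)=177650 g(21,5)=149226 g(21,7)=95931 g(21,9)=48279 g(21,11)=19019 g(21,13)=5775 g(21,15)=1309 g(21,17)=209 g(21,19)=21 g(21,21)=1
Paths never hitting -2: Σ_s g(21,s) = 705432
Paths hitting -2: 2^21 - 705432 = 1391720
P = 1391720/2097152 = 173965/262144

Answer: 173965/262144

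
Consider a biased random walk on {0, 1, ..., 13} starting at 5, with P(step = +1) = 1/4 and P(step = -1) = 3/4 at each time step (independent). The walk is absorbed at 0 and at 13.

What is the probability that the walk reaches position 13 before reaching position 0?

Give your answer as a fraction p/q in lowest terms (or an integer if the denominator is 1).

Biased walk: p = 1/4, q = 3/4, r = q/p = 3
Gambler's ruin: P(hit 13 before 0 | start at 5) = (1 - r^a)/(1 - r^N)
r^5 = 243; r^13 = 1594323
P = (1 - 243) / (1 - 1594323) = -242 / -1594322 = 121/797161

Answer: 121/797161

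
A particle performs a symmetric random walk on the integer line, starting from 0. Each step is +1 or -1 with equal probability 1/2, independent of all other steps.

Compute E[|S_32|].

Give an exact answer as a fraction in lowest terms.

S_32 takes values m ≡ 0 (mod 2) with |m| ≤ 32; P(S_32=m) = C(32,(32+m)/2)/2^32.
Total paths: 2^32 = 4294967296
Distribution: P(S=-32)=1/4294967296, P(S=-30)=32/4294967296, P(S=-28)=496/4294967296, P(S=-26)=4960/4294967296, P(S=-24)=35960/4294967296, P(S=-22)=201376/4294967296, P(S=-20)=906192/4294967296, P(S=-18)=3365856/4294967296, P(S=-16)=10518300/4294967296, P(S=-14)=28048800/4294967296, P(S=-12)=64512240/4294967296, P(S=-10)=129024480/4294967296, P(S=-8)=225792840/4294967296, P(S=-6)=347373600/4294967296, P(S=-4)=471435600/4294967296, P(S=-2)=565722720/4294967296, P(S=0)=601080390/4294967296, P(S=2)=565722720/4294967296, P(S=4)=471435600/4294967296, P(S=6)=347373600/4294967296, P(S=8)=225792840/4294967296, P(S=10)=129024480/4294967296, P(S=12)=64512240/4294967296, P(S=14)=28048800/4294967296, P(S=16)=10518300/4294967296, P(S=18)=3365856/4294967296, P(S=20)=906192/4294967296, P(S=22)=201376/4294967296, P(S=24)=35960/4294967296, P(S=26)=4960/4294967296, P(S=28)=496/4294967296, P(S=30)=32/4294967296, P(S=32)=1/4294967296
E[|S_32|] = Σ_m |m|·P(S_32=m) = 19234572480/4294967296 = 300540195/67108864

Answer: 300540195/67108864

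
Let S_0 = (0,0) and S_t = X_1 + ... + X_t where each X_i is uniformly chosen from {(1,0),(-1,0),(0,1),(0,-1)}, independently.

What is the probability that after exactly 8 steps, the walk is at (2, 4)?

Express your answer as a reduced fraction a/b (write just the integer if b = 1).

Answer: 7/1024

Derivation:
Let h be the number of horizontal steps (so 8-h are vertical). To end at (2,4) need (h+2)/2 right-steps and ((8-h)+4)/2 up-steps.
Sum over h with 2 ≤ h ≤ 4, h ≡ 0 (mod 2), 8-h ≡ 0 (mod 2):
h=2: C(8,2)·C(2,2)·C(6,5) = 28·1·6 = 168
h=4: C(8,4)·C(4,3)·C(4,4) = 70·4·1 = 280
Total favorable: 448
Total paths: 4^8 = 65536
P = 448/65536 = 7/1024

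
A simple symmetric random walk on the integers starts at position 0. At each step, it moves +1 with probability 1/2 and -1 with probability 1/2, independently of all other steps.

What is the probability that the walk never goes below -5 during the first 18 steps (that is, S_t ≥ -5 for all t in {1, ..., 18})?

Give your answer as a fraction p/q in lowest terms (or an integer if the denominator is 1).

Answer: 54587/65536

Derivation:
Let f(t,s) = #length-t paths at position s with S_1..S_t all ≥ -5.
f(t,s) = f(t-1,s-1) + f(t-1,s+1) for s ≥ -5; f(t,s) = 0 for s < -5.
t=0: f(0,0)=1
t=1: f(1,-1)=1 f(1,1)=1
t=2: f(2,-2)=1 f(2,0)=2 f(2,2)=1
t=3: f(3,-3)=1 f(3,-1)=3 f(3,1)=3 f(3,3)=1
t=4: f(4,-4)=1 f(4,-2)=4 f(4,0)=6 f(4,2)=4 f(4,4)=1
t=5: f(5,-5)=1 f(5,-3)=5 f(5,-1)=10 f(5,1)=10 f(5,3)=5 f(5,5)=1
t=6: f(6,-4)=6 f(6,-2)=15 f(6,0)=20 f(6,2)=15 f(6,4)=6 f(6,6)=1
t=7: f(7,-5)=6 f(7,-3)=21 f(7,-1)=35 f(7,1)=35 f(7,3)=21 f(7,5)=7 f(7,7)=1
t=8: f(8,-4)=27 f(8,-2)=56 f(8,0)=70 f(8,2)=56 f(8,4)=28 f(8,6)=8 f(8,8)=1
t=9: f(9,-5)=27 f(9,-3)=83 f(9,-1)=126 f(9,1)=126 f(9,3)=84 f(9,5)=36 f(9,7)=9 f(9,9)=1
t=10: f(10,-4)=110 f(10,-2)=209 f(10,0)=252 f(10,2)=210 f(10,4)=120 f(10,6)=45 f(10,8)=10 f(10,10)=1
t=11: f(11,-5)=110 f(11,-3)=319 f(11,-1)=461 f(11,1)=462 f(11,3)=330 f(11,5)=165 f(11,7)=55 f(11,9)=11 f(11,11)=1
t=12: f(12,-4)=429 f(12,-2)=780 f(12,0)=923 f(12,2)=792 f(12,4)=495 f(12,6)=220 f(12,8)=66 f(12,10)=12 f(12,12)=1
t=13: f(13,-5)=429 f(13,-3)=1209 f(13,-1)=1703 f(13,1)=1715 f(13,3)=1287 f(13,5)=715 f(13,7)=286 f(13,9)=78 f(13,11)=13 f(13,13)=1
t=14: f(14,-4)=1638 f(14,-2)=2912 f(14,0)=3418 f(14,2)=3002 f(14,4)=2002 f(14,6)=1001 f(14,8)=364 f(14,10)=91 f(14,12)=14 f(14,14)=1
t=15: f(15,-5)=1638 f(15,-3)=4550 f(15,-1)=6330 f(15,1)=6420 f(15,3)=5004 f(15,5)=3003 f(15,7)=1365 f(15,9)=455 f(15,11)=105 f(15,13)=15 f(15,15)=1
t=16: f(16,-4)=6188 f(16,-2)=10880 f(16,0)=12750 f(16,2)=11424 f(16,4)=8007 f(16,6)=4368 f(16,8)=1820 f(16,10)=560 f(16,12)=120 f(16,14)=16 f(16,16)=1
t=17: f(17,-5)=6188 f(17,-3)=17068 f(17,-1)=23630 f(17,1)=24174 f(17,3)=19431 f(17,5)=12375 f(17,7)=6188 f(17,9)=2380 f(17,11)=680 f(17,13)=136 f(17,15)=17 f(17,17)=1
t=18: f(18,-4)=23256 f(18,-2)=40698 f(18,0)=47804 f(18,2)=43605 f(18,4)=31806 f(18,6)=18563 f(18,8)=8568 f(18,10)=3060 f(18,12)=816 f(18,14)=153 f(18,16)=18 f(18,18)=1
Σ_s f(18,s) = 218348
P = 218348/262144 = 54587/65536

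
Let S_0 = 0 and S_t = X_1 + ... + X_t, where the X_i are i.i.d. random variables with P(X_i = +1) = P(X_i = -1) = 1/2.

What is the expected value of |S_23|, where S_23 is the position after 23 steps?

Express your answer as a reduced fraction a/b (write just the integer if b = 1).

Answer: 2028117/524288

Derivation:
S_23 takes values m ≡ 1 (mod 2) with |m| ≤ 23; P(S_23=m) = C(23,(23+m)/2)/2^23.
Total paths: 2^23 = 8388608
Distribution: P(S=-23)=1/8388608, P(S=-21)=23/8388608, P(S=-19)=253/8388608, P(S=-17)=1771/8388608, P(S=-15)=8855/8388608, P(S=-13)=33649/8388608, P(S=-11)=100947/8388608, P(S=-9)=245157/8388608, P(S=-7)=490314/8388608, P(S=-5)=817190/8388608, P(S=-3)=1144066/8388608, P(S=-1)=1352078/8388608, P(S=1)=1352078/8388608, P(S=3)=1144066/8388608, P(S=5)=817190/8388608, P(S=7)=490314/8388608, P(S=9)=245157/8388608, P(S=11)=100947/8388608, P(S=13)=33649/8388608, P(S=15)=8855/8388608, P(S=17)=1771/8388608, P(S=19)=253/8388608, P(S=21)=23/8388608, P(S=23)=1/8388608
E[|S_23|] = Σ_m |m|·P(S_23=m) = 32449872/8388608 = 2028117/524288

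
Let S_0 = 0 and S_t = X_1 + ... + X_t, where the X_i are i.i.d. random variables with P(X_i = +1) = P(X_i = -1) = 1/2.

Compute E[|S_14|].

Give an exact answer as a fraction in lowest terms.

S_14 takes values m ≡ 0 (mod 2) with |m| ≤ 14; P(S_14=m) = C(14,(14+m)/2)/2^14.
Total paths: 2^14 = 16384
Distribution: P(S=-14)=1/16384, P(S=-12)=14/16384, P(S=-10)=91/16384, P(S=-8)=364/16384, P(S=-6)=1001/16384, P(S=-4)=2002/16384, P(S=-2)=3003/16384, P(S=0)=3432/16384, P(S=2)=3003/16384, P(S=4)=2002/16384, P(S=6)=1001/16384, P(S=8)=364/16384, P(S=10)=91/16384, P(S=12)=14/16384, P(S=14)=1/16384
E[|S_14|] = Σ_m |m|·P(S_14=m) = 48048/16384 = 3003/1024

Answer: 3003/1024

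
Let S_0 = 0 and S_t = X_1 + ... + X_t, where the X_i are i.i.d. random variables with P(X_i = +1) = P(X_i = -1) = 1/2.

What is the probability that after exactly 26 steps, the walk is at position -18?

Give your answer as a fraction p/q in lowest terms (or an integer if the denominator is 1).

Answer: 7475/33554432

Derivation:
To reach position -18 after 26 steps: need 4 steps of +1 and 22 of -1.
Favorable paths: C(26,4) = 14950
Total paths: 2^26 = 67108864
P = 14950/67108864 = 7475/33554432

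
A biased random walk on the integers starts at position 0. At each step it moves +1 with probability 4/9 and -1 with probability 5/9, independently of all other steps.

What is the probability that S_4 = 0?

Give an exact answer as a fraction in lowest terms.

Answer: 800/2187

Derivation:
To be at 0 after 4 steps: need exactly 2 steps of +1 and 2 of -1.
Number of such sequences: C(4,2) = 6
Each has probability (4/9)^2 · (5/9)^2 = 400/6561
P = 6 · 400/6561 = 800/2187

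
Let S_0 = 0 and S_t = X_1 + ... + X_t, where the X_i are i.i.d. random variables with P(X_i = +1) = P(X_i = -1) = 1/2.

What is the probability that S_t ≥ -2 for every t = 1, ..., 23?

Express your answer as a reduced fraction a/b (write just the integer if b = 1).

Let f(t,s) = #length-t paths at position s with S_1..S_t all ≥ -2.
f(t,s) = f(t-1,s-1) + f(t-1,s+1) for s ≥ -2; f(t,s) = 0 for s < -2.
t=0: f(0,0)=1
t=1: f(1,-1)=1 f(1,1)=1
t=2: f(2,-2)=1 f(2,0)=2 f(2,2)=1
t=3: f(3,-1)=3 f(3,1)=3 f(3,3)=1
t=4: f(4,-2)=3 f(4,0)=6 f(4,2)=4 f(4,4)=1
t=5: f(5,-1)=9 f(5,1)=10 f(5,3)=5 f(5,5)=1
t=6: f(6,-2)=9 f(6,0)=19 f(6,2)=15 f(6,4)=6 f(6,6)=1
t=7: f(7,-1)=28 f(7,1)=34 f(7,3)=21 f(7,5)=7 f(7,7)=1
t=8: f(8,-2)=28 f(8,0)=62 f(8,2)=55 f(8,4)=28 f(8,6)=8 f(8,8)=1
t=9: f(9,-1)=90 f(9,1)=117 f(9,3)=83 f(9,5)=36 f(9,7)=9 f(9,9)=1
t=10: f(10,-2)=90 f(10,0)=207 f(10,2)=200 f(10,4)=119 f(10,6)=45 f(10,8)=10 f(10,10)=1
t=11: f(11,-1)=297 f(11,1)=407 f(11,3)=319 f(11,5)=164 f(11,7)=55 f(11,9)=11 f(11,11)=1
t=12: f(12,-2)=297 f(12,0)=704 f(12,2)=726 f(12,4)=483 f(12,6)=219 f(12,8)=66 f(12,10)=12 f(12,12)=1
t=13: f(13,-1)=1001 f(13,1)=1430 f(13,3)=1209 f(13,5)=702 f(13,7)=285 f(13,9)=78 f(13,11)=13 f(13,13)=1
t=14: f(14,-2)=1001 f(14,0)=2431 f(14,2)=2639 f(14,4)=1911 f(14,6)=987 f(14,8)=363 f(14,10)=91 f(14,12)=14 f(14,14)=1
t=15: f(15,-1)=3432 f(15,1)=5070 f(15,3)=4550 f(15,5)=2898 f(15,7)=1350 f(15,9)=454 f(15,11)=105 f(15,13)=15 f(15,15)=1
t=16: f(16,-2)=3432 f(16,0)=8502 f(16,2)=9620 f(16,4)=7448 f(16,6)=4248 f(16,8)=1804 f(16,10)=559 f(16,12)=120 f(16,14)=16 f(16,16)=1
t=17: f(17,-1)=11934 f(17,1)=18122 f(17,3)=17068 f(17,5)=11696 f(17,7)=6052 f(17,9)=2363 f(17,11)=679 f(17,13)=136 f(17,15)=17 f(17,17)=1
t=18: f(18,-2)=11934 f(18,0)=30056 f(18,2)=35190 f(18,4)=28764 f(18,6)=17748 f(18,8)=8415 f(18,10)=3042 f(18,12)=815 f(18,14)=153 f(18,16)=18 f(18,18)=1
t=19: f(19,-1)=41990 f(19,1)=65246 f(19,3)=63954 f(19,5)=46512 f(19,7)=26163 f(19,9)=11457 f(19,11)=3857 f(19,13)=968 f(19,15)=171 f(19,17)=19 f(19,19)=1
t=20: f(20,-2)=41990 f(20,0)=107236 f(20,2)=129200 f(20,4)=110466 f(20,6)=72675 f(20,8)=37620 f(20,10)=15314 f(20,12)=4825 f(20,14)=1139 f(20,16)=190 f(20,18)=20 f(20,20)=1
t=21: f(21,-1)=149226 f(21,1)=236436 f(21,3)=239666 f(21,5)=183141 f(21,7)=110295 f(21,9)=52934 f(21,11)=20139 f(21,13)=5964 f(21,15)=1329 f(21,17)=210 f(21,19)=21 f(21,21)=1
t=22: f(22,-2)=149226 f(22,0)=385662 f(22,2)=476102 f(22,4)=422807 f(22,6)=293436 f(22,8)=163229 f(22,10)=73073 f(22,12)=26103 f(22,14)=7293 f(22,16)=1539 f(22,18)=231 f(22,20)=22 f(22,22)=1
t=23: f(23,-1)=534888 f(23,1)=861764 f(23,3)=898909 f(23,5)=716243 f(23,7)=456665 f(23,9)=236302 f(23,11)=99176 f(23,13)=33396 f(23,15)=8832 f(23,17)=1770 f(23,19)=253 f(23,21)=23 f(23,23)=1
Σ_s f(23,s) = 3848222
P = 3848222/8388608 = 1924111/4194304

Answer: 1924111/4194304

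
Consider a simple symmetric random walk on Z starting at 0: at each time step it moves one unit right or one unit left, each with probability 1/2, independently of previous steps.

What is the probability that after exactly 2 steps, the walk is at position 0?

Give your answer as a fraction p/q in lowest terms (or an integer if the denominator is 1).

To return to 0 after 2 steps: need exactly 1 step of +1 and 1 of -1.
Favorable paths: C(2,1) = 2
Total paths: 2^2 = 4
P = 2/4 = 1/2

Answer: 1/2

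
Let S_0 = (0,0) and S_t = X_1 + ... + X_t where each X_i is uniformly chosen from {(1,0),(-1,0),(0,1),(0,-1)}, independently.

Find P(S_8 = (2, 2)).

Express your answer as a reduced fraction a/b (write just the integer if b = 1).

Let h be the number of horizontal steps (so 8-h are vertical). To end at (2,2) need (h+2)/2 right-steps and ((8-h)+2)/2 up-steps.
Sum over h with 2 ≤ h ≤ 6, h ≡ 0 (mod 2), 8-h ≡ 0 (mod 2):
h=2: C(8,2)·C(2,2)·C(6,4) = 28·1·15 = 420
h=4: C(8,4)·C(4,3)·C(4,3) = 70·4·4 = 1120
h=6: C(8,6)·C(6,4)·C(2,2) = 28·15·1 = 420
Total favorable: 1960
Total paths: 4^8 = 65536
P = 1960/65536 = 245/8192

Answer: 245/8192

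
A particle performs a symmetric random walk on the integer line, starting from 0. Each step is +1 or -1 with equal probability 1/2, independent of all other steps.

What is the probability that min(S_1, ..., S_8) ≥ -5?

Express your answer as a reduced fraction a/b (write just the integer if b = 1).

Answer: 123/128

Derivation:
Let f(t,s) = #length-t paths at position s with S_1..S_t all ≥ -5.
f(t,s) = f(t-1,s-1) + f(t-1,s+1) for s ≥ -5; f(t,s) = 0 for s < -5.
t=0: f(0,0)=1
t=1: f(1,-1)=1 f(1,1)=1
t=2: f(2,-2)=1 f(2,0)=2 f(2,2)=1
t=3: f(3,-3)=1 f(3,-1)=3 f(3,1)=3 f(3,3)=1
t=4: f(4,-4)=1 f(4,-2)=4 f(4,0)=6 f(4,2)=4 f(4,4)=1
t=5: f(5,-5)=1 f(5,-3)=5 f(5,-1)=10 f(5,1)=10 f(5,3)=5 f(5,5)=1
t=6: f(6,-4)=6 f(6,-2)=15 f(6,0)=20 f(6,2)=15 f(6,4)=6 f(6,6)=1
t=7: f(7,-5)=6 f(7,-3)=21 f(7,-1)=35 f(7,1)=35 f(7,3)=21 f(7,5)=7 f(7,7)=1
t=8: f(8,-4)=27 f(8,-2)=56 f(8,0)=70 f(8,2)=56 f(8,4)=28 f(8,6)=8 f(8,8)=1
Σ_s f(8,s) = 246
P = 246/256 = 123/128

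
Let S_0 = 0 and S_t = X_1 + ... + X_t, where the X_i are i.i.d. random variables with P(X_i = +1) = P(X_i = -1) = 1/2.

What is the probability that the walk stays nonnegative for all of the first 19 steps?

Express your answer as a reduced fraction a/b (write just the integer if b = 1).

Answer: 46189/262144

Derivation:
Let f(t,s) = #length-t paths at position s with S_1..S_t all ≥ 0.
f(t,s) = f(t-1,s-1) + f(t-1,s+1) for s ≥ 0; f(t,s) = 0 for s < 0.
t=0: f(0,0)=1
t=1: f(1,1)=1
t=2: f(2,0)=1 f(2,2)=1
t=3: f(3,1)=2 f(3,3)=1
t=4: f(4,0)=2 f(4,2)=3 f(4,4)=1
t=5: f(5,1)=5 f(5,3)=4 f(5,5)=1
t=6: f(6,0)=5 f(6,2)=9 f(6,4)=5 f(6,6)=1
t=7: f(7,1)=14 f(7,3)=14 f(7,5)=6 f(7,7)=1
t=8: f(8,0)=14 f(8,2)=28 f(8,4)=20 f(8,6)=7 f(8,8)=1
t=9: f(9,1)=42 f(9,3)=48 f(9,5)=27 f(9,7)=8 f(9,9)=1
t=10: f(10,0)=42 f(10,2)=90 f(10,4)=75 f(10,6)=35 f(10,8)=9 f(10,10)=1
t=11: f(11,1)=132 f(11,3)=165 f(11,5)=110 f(11,7)=44 f(11,9)=10 f(11,11)=1
t=12: f(12,0)=132 f(12,2)=297 f(12,4)=275 f(12,6)=154 f(12,8)=54 f(12,10)=11 f(12,12)=1
t=13: f(13,1)=429 f(13,3)=572 f(13,5)=429 f(13,7)=208 f(13,9)=65 f(13,11)=12 f(13,13)=1
t=14: f(14,0)=429 f(14,2)=1001 f(14,4)=1001 f(14,6)=637 f(14,8)=273 f(14,10)=77 f(14,12)=13 f(14,14)=1
t=15: f(15,1)=1430 f(15,3)=2002 f(15,5)=1638 f(15,7)=910 f(15,9)=350 f(15,11)=90 f(15,13)=14 f(15,15)=1
t=16: f(16,0)=1430 f(16,2)=3432 f(16,4)=3640 f(16,6)=2548 f(16,8)=1260 f(16,10)=440 f(16,12)=104 f(16,14)=15 f(16,16)=1
t=17: f(17,1)=4862 f(17,3)=7072 f(17,5)=6188 f(17,7)=3808 f(17,9)=1700 f(17,11)=544 f(17,13)=119 f(17,15)=16 f(17,17)=1
t=18: f(18,0)=4862 f(18,2)=11934 f(18,4)=13260 f(18,6)=9996 f(18,8)=5508 f(18,10)=2244 f(18,12)=663 f(18,14)=135 f(18,16)=17 f(18,18)=1
t=19: f(19,1)=16796 f(19,3)=25194 f(19,5)=23256 f(19,7)=15504 f(19,9)=7752 f(19,11)=2907 f(19,13)=798 f(19,15)=152 f(19,17)=18 f(19,19)=1
Σ_s f(19,s) = 92378
P = 92378/524288 = 46189/262144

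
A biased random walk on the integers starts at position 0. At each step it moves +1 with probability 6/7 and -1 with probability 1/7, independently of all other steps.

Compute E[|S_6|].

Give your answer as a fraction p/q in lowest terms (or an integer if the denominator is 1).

S_6 takes values m ≡ 0 (mod 2) with |m| ≤ 6; P(S_6=m) = C(6,(6+m)/2) · (6/7)^((6+m)/2) · (1/7)^((6-m)/2).
Distribution: P(S=-6)=1/117649, P(S=-4)=36/117649, P(S=-2)=540/117649, P(S=0)=4320/117649, P(S=2)=19440/117649, P(S=4)=46656/117649, P(S=6)=46656/117649
E[|S_6|] = Σ_m |m|·P(S_6=m) = 506670/117649

Answer: 506670/117649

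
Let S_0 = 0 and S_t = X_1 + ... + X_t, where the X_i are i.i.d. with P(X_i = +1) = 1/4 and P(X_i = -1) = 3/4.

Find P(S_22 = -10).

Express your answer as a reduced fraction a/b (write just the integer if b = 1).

Answer: 3211844993973/17592186044416

Derivation:
To reach position -10 after 22 steps: need 6 steps of +1 and 16 steps of -1.
Number of such sequences: C(22,6) = 74613
Each has probability (1/4)^6 · (3/4)^16 = 43046721/17592186044416
P = 74613 · 43046721/17592186044416 = 3211844993973/17592186044416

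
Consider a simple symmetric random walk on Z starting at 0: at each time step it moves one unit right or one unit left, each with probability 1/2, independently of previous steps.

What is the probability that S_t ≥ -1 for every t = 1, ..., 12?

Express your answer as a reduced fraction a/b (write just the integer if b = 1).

Let f(t,s) = #length-t paths at position s with S_1..S_t all ≥ -1.
f(t,s) = f(t-1,s-1) + f(t-1,s+1) for s ≥ -1; f(t,s) = 0 for s < -1.
t=0: f(0,0)=1
t=1: f(1,-1)=1 f(1,1)=1
t=2: f(2,0)=2 f(2,2)=1
t=3: f(3,-1)=2 f(3,1)=3 f(3,3)=1
t=4: f(4,0)=5 f(4,2)=4 f(4,4)=1
t=5: f(5,-1)=5 f(5,1)=9 f(5,3)=5 f(5,5)=1
t=6: f(6,0)=14 f(6,2)=14 f(6,4)=6 f(6,6)=1
t=7: f(7,-1)=14 f(7,1)=28 f(7,3)=20 f(7,5)=7 f(7,7)=1
t=8: f(8,0)=42 f(8,2)=48 f(8,4)=27 f(8,6)=8 f(8,8)=1
t=9: f(9,-1)=42 f(9,1)=90 f(9,3)=75 f(9,5)=35 f(9,7)=9 f(9,9)=1
t=10: f(10,0)=132 f(10,2)=165 f(10,4)=110 f(10,6)=44 f(10,8)=10 f(10,10)=1
t=11: f(11,-1)=132 f(11,1)=297 f(11,3)=275 f(11,5)=154 f(11,7)=54 f(11,9)=11 f(11,11)=1
t=12: f(12,0)=429 f(12,2)=572 f(12,4)=429 f(12,6)=208 f(12,8)=65 f(12,10)=12 f(12,12)=1
Σ_s f(12,s) = 1716
P = 1716/4096 = 429/1024

Answer: 429/1024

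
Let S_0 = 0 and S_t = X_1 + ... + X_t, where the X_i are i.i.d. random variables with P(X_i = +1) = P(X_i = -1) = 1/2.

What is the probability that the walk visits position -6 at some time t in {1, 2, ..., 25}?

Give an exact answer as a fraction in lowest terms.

Count via complement. Let g(t,s) = #length-t paths at position s with S_1..S_t all ≠ -6.
g(t,s) = g(t-1,s-1) + g(t-1,s+1) for s ≠ -6; g(t,-6) = 0.
t=0: g(0,0)=1
t=1: g(1,-1)=1 g(1,1)=1
t=2: g(2,-2)=1 g(2,0)=2 g(2,2)=1
t=3: g(3,-3)=1 g(3,-1)=3 g(3,1)=3 g(3,3)=1
t=4: g(4,-4)=1 g(4,-2)=4 g(4,0)=6 g(4,2)=4 g(4,4)=1
t=5: g(5,-5)=1 g(5,-3)=5 g(5,-1)=10 g(5,1)=10 g(5,3)=5 g(5,5)=1
t=6: g(6,-4)=6 g(6,-2)=15 g(6,0)=20 g(6,2)=15 g(6,4)=6 g(6,6)=1
t=7: g(7,-5)=6 g(7,-3)=21 g(7,-1)=35 g(7,1)=35 g(7,3)=21 g(7,5)=7 g(7,7)=1
t=8: g(8,-4)=27 g(8,-2)=56 g(8,0)=70 g(8,2)=56 g(8,4)=28 g(8,6)=8 g(8,8)=1
t=9: g(9,-5)=27 g(9,-3)=83 g(9,-1)=126 g(9,1)=126 g(9,3)=84 g(9,5)=36 g(9,7)=9 g(9,9)=1
t=10: g(10,-4)=110 g(10,-2)=209 g(10,0)=252 g(10,2)=210 g(10,4)=120 g(10,6)=45 g(10,8)=10 g(10,10)=1
t=11: g(11,-5)=110 g(11,-3)=319 g(11,-1)=461 g(11,1)=462 g(11,3)=330 g(11,5)=165 g(11,7)=55 g(11,9)=11 g(11,11)=1
t=12: g(12,-4)=429 g(12,-2)=780 g(12,0)=923 g(12,2)=792 g(12,4)=495 g(12,6)=220 g(12,8)=66 g(12,10)=12 g(12,12)=1
t=13: g(13,-5)=429 g(13,-3)=1209 g(13,-1)=1703 g(13,1)=1715 g(13,3)=1287 g(13,5)=715 g(13,7)=286 g(13,9)=78 g(13,11)=13 g(13,13)=1
t=14: g(14,-4)=1638 g(14,-2)=2912 g(14,0)=3418 g(14,2)=3002 g(14,4)=2002 g(14,6)=1001 g(14,8)=364 g(14,10)=91 g(14,12)=14 g(14,14)=1
t=15: g(15,-5)=1638 g(15,-3)=4550 g(15,-1)=6330 g(15,1)=6420 g(15,3)=5004 g(15,5)=3003 g(15,7)=1365 g(15,9)=455 g(15,11)=105 g(15,13)=15 g(15,15)=1
t=16: g(16,-4)=6188 g(16,-2)=10880 g(16,0)=12750 g(16,2)=11424 g(16,4)=8007 g(16,6)=4368 g(16,8)=1820 g(16,10)=560 g(16,12)=120 g(16,14)=16 g(16,16)=1
t=17: g(17,-5)=6188 g(17,-3)=17068 g(17,-1)=23630 g(17,1)=24174 g(17,3)=19431 g(17,5)=12375 g(17,7)=6188 g(17,9)=2380 g(17,11)=680 g(17,13)=136 g(17,15)=17 g(17,17)=1
t=18: g(18,-4)=23256 g(18,-2)=40698 g(18,0)=47804 g(18,2)=43605 g(18,4)=31806 g(18,6)=18563 g(18,8)=8568 g(18,10)=3060 g(18,12)=816 g(18,14)=153 g(18,16)=18 g(18,18)=1
t=19: g(19,-5)=23256 g(19,-3)=63954 g(19,-1)=88502 g(19,1)=91409 g(19,3)=75411 g(19,5)=50369 g(19,7)=27131 g(19,9)=11628 g(19,11)=3876 g(19,13)=969 g(19,15)=171 g(19,17)=19 g(19,19)=1
t=20: g(20,-4)=87210 g(20,-2)=152456 g(20,0)=179911 g(20,2)=166820 g(20,4)=125780 g(20,6)=77500 g(20,8)=38759 g(20,10)=15504 g(20,12)=4845 g(20,14)=1140 g(20,16)=190 g(20,18)=20 g(20,20)=1
t=21: g(21,-5)=87210 g(21,-3)=239666 g(21,-1)=332367 g(21,1)=346731 g(21,3)=292600 g(21,5)=203280 g(21,7)=116259 g(21,9)=54263 g(21,11)=20349 g(21,13)=5985 g(21,15)=1330 g(21,17)=210 g(21,19)=21 g(21,21)=1
t=22: g(22,-4)=326876 g(22,-2)=572033 g(22,0)=679098 g(22,2)=639331 g(22,4)=495880 g(22,6)=319539 g(22,8)=170522 g(22,10)=74612 g(22,12)=26334 g(22,14)=7315 g(22,16)=1540 g(22,18)=231 g(22,20)=22 g(22,22)=1
t=23: g(23,-5)=326876 g(23,-3)=898909 g(23,-1)=1251131 g(23,1)=1318429 g(23,3)=1135211 g(23,5)=815419 g(23,7)=490061 g(23,9)=245134 g(23,11)=100946 g(23,13)=33649 g(23,15)=8855 g(23,17)=1771 g(23,19)=253 g(23,21)=23 g(23,23)=1
t=24: g(24,-4)=1225785 g(24,-2)=2150040 g(24,0)=2569560 g(24,2)=2453640 g(24,4)=1950630 g(24,6)=1305480 g(24,8)=735195 g(24,10)=346080 g(24,12)=134595 g(24,14)=42504 g(24,16)=10626 g(24,18)=2024 g(24,20)=276 g(24,22)=24 g(24,24)=1
t=25: g(25,-5)=1225785 g(25,-3)=3375825 g(25,-1)=4719600 g(25,1)=5023200 g(25,3)=4404270 g(25,5)=3256110 g(25,7)=2040675 g(25,9)=1081275 g(25,11)=480675 g(25,13)=177099 g(25,15)=53130 g(25,17)=12650 g(25,19)=2300 g(25,21)=300 g(25,23)=25 g(25,25)=1
Paths never hitting -6: Σ_s g(25,s) = 25852920
Paths hitting -6: 2^25 - 25852920 = 7701512
P = 7701512/33554432 = 962689/4194304

Answer: 962689/4194304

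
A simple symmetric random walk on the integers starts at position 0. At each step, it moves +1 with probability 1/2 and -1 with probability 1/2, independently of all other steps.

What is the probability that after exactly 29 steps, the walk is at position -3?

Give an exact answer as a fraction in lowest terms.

Answer: 67863915/536870912

Derivation:
To reach position -3 after 29 steps: need 13 steps of +1 and 16 of -1.
Favorable paths: C(29,13) = 67863915
Total paths: 2^29 = 536870912
P = 67863915/536870912 = 67863915/536870912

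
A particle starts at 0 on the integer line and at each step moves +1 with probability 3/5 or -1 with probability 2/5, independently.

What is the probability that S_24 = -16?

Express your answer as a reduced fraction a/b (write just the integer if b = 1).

To reach position -16 after 24 steps: need 4 steps of +1 and 20 steps of -1.
Number of such sequences: C(24,4) = 10626
Each has probability (3/5)^4 · (2/5)^20 = 84934656/59604644775390625
P = 10626 · 84934656/59604644775390625 = 902515654656/59604644775390625

Answer: 902515654656/59604644775390625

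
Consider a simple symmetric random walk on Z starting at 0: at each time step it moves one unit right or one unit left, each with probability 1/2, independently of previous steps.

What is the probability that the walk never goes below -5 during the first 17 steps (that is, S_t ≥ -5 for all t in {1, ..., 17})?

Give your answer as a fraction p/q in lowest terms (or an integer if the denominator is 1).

Answer: 28067/32768

Derivation:
Let f(t,s) = #length-t paths at position s with S_1..S_t all ≥ -5.
f(t,s) = f(t-1,s-1) + f(t-1,s+1) for s ≥ -5; f(t,s) = 0 for s < -5.
t=0: f(0,0)=1
t=1: f(1,-1)=1 f(1,1)=1
t=2: f(2,-2)=1 f(2,0)=2 f(2,2)=1
t=3: f(3,-3)=1 f(3,-1)=3 f(3,1)=3 f(3,3)=1
t=4: f(4,-4)=1 f(4,-2)=4 f(4,0)=6 f(4,2)=4 f(4,4)=1
t=5: f(5,-5)=1 f(5,-3)=5 f(5,-1)=10 f(5,1)=10 f(5,3)=5 f(5,5)=1
t=6: f(6,-4)=6 f(6,-2)=15 f(6,0)=20 f(6,2)=15 f(6,4)=6 f(6,6)=1
t=7: f(7,-5)=6 f(7,-3)=21 f(7,-1)=35 f(7,1)=35 f(7,3)=21 f(7,5)=7 f(7,7)=1
t=8: f(8,-4)=27 f(8,-2)=56 f(8,0)=70 f(8,2)=56 f(8,4)=28 f(8,6)=8 f(8,8)=1
t=9: f(9,-5)=27 f(9,-3)=83 f(9,-1)=126 f(9,1)=126 f(9,3)=84 f(9,5)=36 f(9,7)=9 f(9,9)=1
t=10: f(10,-4)=110 f(10,-2)=209 f(10,0)=252 f(10,2)=210 f(10,4)=120 f(10,6)=45 f(10,8)=10 f(10,10)=1
t=11: f(11,-5)=110 f(11,-3)=319 f(11,-1)=461 f(11,1)=462 f(11,3)=330 f(11,5)=165 f(11,7)=55 f(11,9)=11 f(11,11)=1
t=12: f(12,-4)=429 f(12,-2)=780 f(12,0)=923 f(12,2)=792 f(12,4)=495 f(12,6)=220 f(12,8)=66 f(12,10)=12 f(12,12)=1
t=13: f(13,-5)=429 f(13,-3)=1209 f(13,-1)=1703 f(13,1)=1715 f(13,3)=1287 f(13,5)=715 f(13,7)=286 f(13,9)=78 f(13,11)=13 f(13,13)=1
t=14: f(14,-4)=1638 f(14,-2)=2912 f(14,0)=3418 f(14,2)=3002 f(14,4)=2002 f(14,6)=1001 f(14,8)=364 f(14,10)=91 f(14,12)=14 f(14,14)=1
t=15: f(15,-5)=1638 f(15,-3)=4550 f(15,-1)=6330 f(15,1)=6420 f(15,3)=5004 f(15,5)=3003 f(15,7)=1365 f(15,9)=455 f(15,11)=105 f(15,13)=15 f(15,15)=1
t=16: f(16,-4)=6188 f(16,-2)=10880 f(16,0)=12750 f(16,2)=11424 f(16,4)=8007 f(16,6)=4368 f(16,8)=1820 f(16,10)=560 f(16,12)=120 f(16,14)=16 f(16,16)=1
t=17: f(17,-5)=6188 f(17,-3)=17068 f(17,-1)=23630 f(17,1)=24174 f(17,3)=19431 f(17,5)=12375 f(17,7)=6188 f(17,9)=2380 f(17,11)=680 f(17,13)=136 f(17,15)=17 f(17,17)=1
Σ_s f(17,s) = 112268
P = 112268/131072 = 28067/32768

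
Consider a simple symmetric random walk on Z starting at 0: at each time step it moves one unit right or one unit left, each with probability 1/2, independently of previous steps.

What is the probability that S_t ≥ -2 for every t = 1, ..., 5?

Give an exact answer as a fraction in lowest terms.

Answer: 25/32

Derivation:
Let f(t,s) = #length-t paths at position s with S_1..S_t all ≥ -2.
f(t,s) = f(t-1,s-1) + f(t-1,s+1) for s ≥ -2; f(t,s) = 0 for s < -2.
t=0: f(0,0)=1
t=1: f(1,-1)=1 f(1,1)=1
t=2: f(2,-2)=1 f(2,0)=2 f(2,2)=1
t=3: f(3,-1)=3 f(3,1)=3 f(3,3)=1
t=4: f(4,-2)=3 f(4,0)=6 f(4,2)=4 f(4,4)=1
t=5: f(5,-1)=9 f(5,1)=10 f(5,3)=5 f(5,5)=1
Σ_s f(5,s) = 25
P = 25/32 = 25/32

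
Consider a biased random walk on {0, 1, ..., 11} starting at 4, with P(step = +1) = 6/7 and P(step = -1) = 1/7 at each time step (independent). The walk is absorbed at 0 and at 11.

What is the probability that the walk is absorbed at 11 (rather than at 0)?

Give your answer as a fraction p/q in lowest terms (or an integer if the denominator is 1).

Biased walk: p = 6/7, q = 1/7, r = q/p = 1/6
Gambler's ruin: P(hit 11 before 0 | start at 4) = (1 - r^a)/(1 - r^N)
r^4 = 1/1296; r^11 = 1/362797056
P = (1 - 1/1296) / (1 - 1/362797056) = 1295/1296 / 362797055/362797056 = 72503424/72559411

Answer: 72503424/72559411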